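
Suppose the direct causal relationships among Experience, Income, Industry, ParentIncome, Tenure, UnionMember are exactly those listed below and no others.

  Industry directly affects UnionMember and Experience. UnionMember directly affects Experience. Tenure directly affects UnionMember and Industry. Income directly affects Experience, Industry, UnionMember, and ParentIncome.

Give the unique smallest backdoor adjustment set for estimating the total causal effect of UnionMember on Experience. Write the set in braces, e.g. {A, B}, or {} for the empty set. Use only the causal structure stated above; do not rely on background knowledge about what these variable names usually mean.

Variables eligible for adjustment (non-descendants of UnionMember, excluding UnionMember and Experience): {Income, Industry, ParentIncome, Tenure}.
Backdoor paths from UnionMember to Experience:
  P1: UnionMember <- Income -> Industry -> Experience
  P2: UnionMember <- Income -> Experience
  P3: UnionMember <- Tenure -> Industry <- Income -> Experience
  P4: UnionMember <- Tenure -> Industry -> Experience
  P5: UnionMember <- Industry <- Income -> Experience
  P6: UnionMember <- Industry -> Experience
The empty set is not sufficient: P1 (UnionMember <- Income -> Industry -> Experience) has no collider blocking it and no conditioned non-collider, so it is open.
Try {Income, Industry}:
  P1: blocked at fork node Income ∈ conditioning set.
  P2: blocked at fork node Income ∈ conditioning set.
  P3: blocked at fork node Income ∈ conditioning set.
  P4: blocked at chain node Industry ∈ conditioning set.
  P5: blocked at chain node Industry ∈ conditioning set.
  P6: blocked at fork node Industry ∈ conditioning set.
{Income, Industry} contains no descendant of UnionMember and blocks every backdoor path.
Every element of {Income, Industry} is needed (dropping Income leaves P2 open; dropping Industry leaves P4 open), so no proper subset is valid.
Among all size-2 subsets of the eligible variables, only {Income, Industry} blocks every backdoor path, so it is the unique smallest valid adjustment set.

{Income, Industry}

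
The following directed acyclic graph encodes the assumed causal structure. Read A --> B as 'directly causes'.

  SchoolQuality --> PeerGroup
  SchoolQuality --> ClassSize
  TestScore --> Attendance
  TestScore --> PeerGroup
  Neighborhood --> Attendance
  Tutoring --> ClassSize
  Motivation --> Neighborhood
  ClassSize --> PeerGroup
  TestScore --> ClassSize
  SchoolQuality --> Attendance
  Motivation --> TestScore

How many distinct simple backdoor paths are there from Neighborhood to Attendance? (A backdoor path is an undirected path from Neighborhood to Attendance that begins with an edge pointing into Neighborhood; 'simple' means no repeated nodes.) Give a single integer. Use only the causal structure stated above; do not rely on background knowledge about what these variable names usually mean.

A backdoor path from Neighborhood to Attendance is any simple undirected path whose first edge points into Neighborhood (i.e. leaves Neighborhood via a parent).
Parents of Neighborhood: {Motivation}.
Enumerating:
  P1: Neighborhood <- Motivation -> TestScore -> ClassSize <- SchoolQuality -> Attendance
  P2: Neighborhood <- Motivation -> TestScore -> ClassSize -> PeerGroup <- SchoolQuality -> Attendance
  P3: Neighborhood <- Motivation -> TestScore -> Attendance
  P4: Neighborhood <- Motivation -> TestScore -> PeerGroup <- SchoolQuality -> Attendance
  P5: Neighborhood <- Motivation -> TestScore -> PeerGroup <- ClassSize <- SchoolQuality -> Attendance
That exhausts the simple backdoor paths. Count: 5.

5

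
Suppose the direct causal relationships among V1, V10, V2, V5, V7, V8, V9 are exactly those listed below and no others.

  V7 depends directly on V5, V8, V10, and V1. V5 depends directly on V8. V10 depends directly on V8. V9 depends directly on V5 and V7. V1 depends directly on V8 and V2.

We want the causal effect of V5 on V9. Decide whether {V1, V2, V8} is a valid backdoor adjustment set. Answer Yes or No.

Backdoor paths from V5 to V9 (paths whose first edge points into V5):
  P1: V5 <- V8 -> V10 -> V7 -> V9
  P2: V5 <- V8 -> V1 -> V7 -> V9
  P3: V5 <- V8 -> V7 -> V9
Condition 1 (no descendant of V5 in the set): holds — descendants of V5 are {V7, V9}; none are in {V1, V2, V8}.
Condition 2 (every backdoor path blocked by {V1, V2, V8}):
  P1: blocked at fork node V8 ∈ conditioning set.
  P2: blocked at fork node V8 ∈ conditioning set.
  P3: blocked at fork node V8 ∈ conditioning set.
{V1, V2, V8} satisfies the backdoor criterion.

Yes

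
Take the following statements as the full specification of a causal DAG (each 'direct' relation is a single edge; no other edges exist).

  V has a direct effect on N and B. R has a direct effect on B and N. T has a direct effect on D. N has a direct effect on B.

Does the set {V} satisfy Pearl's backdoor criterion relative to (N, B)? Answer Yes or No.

No

Backdoor paths from N to B (paths whose first edge points into N):
  P1: N <- V -> B
  P2: N <- R -> B
Condition 1 (no descendant of N in the set): holds — descendants of N are {B}; none are in {V}.
Condition 2 (every backdoor path blocked by {V}):
  P1: blocked at fork node V ∈ conditioning set.
  P2: open — no interior node is in the conditioning set.
{V} does not satisfy the backdoor criterion.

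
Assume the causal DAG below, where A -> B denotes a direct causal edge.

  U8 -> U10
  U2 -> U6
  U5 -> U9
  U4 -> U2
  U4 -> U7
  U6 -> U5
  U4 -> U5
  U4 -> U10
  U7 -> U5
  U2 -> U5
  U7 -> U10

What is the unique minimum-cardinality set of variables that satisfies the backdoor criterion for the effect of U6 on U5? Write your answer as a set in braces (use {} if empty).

Variables eligible for adjustment (non-descendants of U6, excluding U6 and U5): {U10, U2, U4, U7, U8}.
Backdoor paths from U6 to U5:
  P1: U6 <- U2 <- U4 -> U7 -> U5
  P2: U6 <- U2 <- U4 -> U5
  P3: U6 <- U2 <- U4 -> U10 <- U7 -> U5
  P4: U6 <- U2 -> U5
The empty set is not sufficient: P1 (U6 <- U2 <- U4 -> U7 -> U5) has no collider blocking it and no conditioned non-collider, so it is open.
Try {U2}:
  P1: blocked at chain node U2 ∈ conditioning set.
  P2: blocked at chain node U2 ∈ conditioning set.
  P3: blocked at chain node U2 ∈ conditioning set.
  P4: blocked at fork node U2 ∈ conditioning set.
{U2} contains no descendant of U6 and blocks every backdoor path.
No other singleton works — e.g. {U4} leaves P4 open — so {U2} is the unique smallest valid adjustment set.

{U2}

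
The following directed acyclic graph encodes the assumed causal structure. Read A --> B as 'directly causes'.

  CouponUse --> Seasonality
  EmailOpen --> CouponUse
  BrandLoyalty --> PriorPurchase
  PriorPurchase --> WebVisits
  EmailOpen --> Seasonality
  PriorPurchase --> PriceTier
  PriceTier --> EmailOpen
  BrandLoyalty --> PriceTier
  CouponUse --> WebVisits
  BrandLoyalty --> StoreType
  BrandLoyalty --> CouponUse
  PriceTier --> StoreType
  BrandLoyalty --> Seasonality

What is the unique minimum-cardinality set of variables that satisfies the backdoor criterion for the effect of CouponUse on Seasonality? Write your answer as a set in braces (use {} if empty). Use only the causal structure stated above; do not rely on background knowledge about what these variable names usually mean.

{BrandLoyalty, EmailOpen}

Variables eligible for adjustment (non-descendants of CouponUse, excluding CouponUse and Seasonality): {BrandLoyalty, EmailOpen, PriceTier, PriorPurchase, StoreType}.
Backdoor paths from CouponUse to Seasonality:
  P1: CouponUse <- BrandLoyalty -> PriorPurchase -> PriceTier -> EmailOpen -> Seasonality
  P2: CouponUse <- BrandLoyalty -> PriceTier -> EmailOpen -> Seasonality
  P3: CouponUse <- BrandLoyalty -> StoreType <- PriceTier -> EmailOpen -> Seasonality
  P4: CouponUse <- BrandLoyalty -> Seasonality
  P5: CouponUse <- EmailOpen <- PriceTier <- BrandLoyalty -> Seasonality
  P6: CouponUse <- EmailOpen <- PriceTier <- PriorPurchase <- BrandLoyalty -> Seasonality
  P7: CouponUse <- EmailOpen <- PriceTier -> StoreType <- BrandLoyalty -> Seasonality
  P8: CouponUse <- EmailOpen -> Seasonality
The empty set is not sufficient: P1 (CouponUse <- BrandLoyalty -> PriorPurchase -> PriceTier -> EmailOpen -> Seasonality) has no collider blocking it and no conditioned non-collider, so it is open.
Try {BrandLoyalty, EmailOpen}:
  P1: blocked at fork node BrandLoyalty ∈ conditioning set.
  P2: blocked at fork node BrandLoyalty ∈ conditioning set.
  P3: blocked at fork node BrandLoyalty ∈ conditioning set.
  P4: blocked at fork node BrandLoyalty ∈ conditioning set.
  P5: blocked at chain node EmailOpen ∈ conditioning set.
  P6: blocked at chain node EmailOpen ∈ conditioning set.
  P7: blocked at chain node EmailOpen ∈ conditioning set.
  P8: blocked at fork node EmailOpen ∈ conditioning set.
{BrandLoyalty, EmailOpen} contains no descendant of CouponUse and blocks every backdoor path.
Every element of {BrandLoyalty, EmailOpen} is needed (dropping BrandLoyalty leaves P4 open; dropping EmailOpen leaves P8 open), so no proper subset is valid.
Among all size-2 subsets of the eligible variables, only {BrandLoyalty, EmailOpen} blocks every backdoor path, so it is the unique smallest valid adjustment set.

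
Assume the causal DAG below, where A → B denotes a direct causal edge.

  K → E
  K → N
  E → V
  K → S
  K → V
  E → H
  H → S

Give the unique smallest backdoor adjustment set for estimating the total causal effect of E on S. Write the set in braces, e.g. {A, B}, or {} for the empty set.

Variables eligible for adjustment (non-descendants of E, excluding E and S): {K, N}.
Backdoor paths from E to S:
  P1: E <- K -> S
The empty set is not sufficient: P1 (E <- K -> S) has no collider blocking it and no conditioned non-collider, so it is open.
Try {K}:
  P1: blocked at fork node K ∈ conditioning set.
{K} contains no descendant of E and blocks every backdoor path.
No other singleton works — e.g. {N} leaves P1 open — so {K} is the unique smallest valid adjustment set.

{K}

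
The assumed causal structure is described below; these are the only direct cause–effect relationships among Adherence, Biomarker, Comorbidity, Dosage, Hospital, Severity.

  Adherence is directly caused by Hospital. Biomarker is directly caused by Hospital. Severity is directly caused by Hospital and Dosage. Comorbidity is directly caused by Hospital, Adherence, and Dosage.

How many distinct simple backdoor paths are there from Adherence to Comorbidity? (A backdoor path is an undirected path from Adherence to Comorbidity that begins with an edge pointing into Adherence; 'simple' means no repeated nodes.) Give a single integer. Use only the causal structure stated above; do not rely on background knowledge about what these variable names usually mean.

2

A backdoor path from Adherence to Comorbidity is any simple undirected path whose first edge points into Adherence (i.e. leaves Adherence via a parent).
Parents of Adherence: {Hospital}.
Enumerating:
  P1: Adherence <- Hospital -> Severity <- Dosage -> Comorbidity
  P2: Adherence <- Hospital -> Comorbidity
That exhausts the simple backdoor paths. Count: 2.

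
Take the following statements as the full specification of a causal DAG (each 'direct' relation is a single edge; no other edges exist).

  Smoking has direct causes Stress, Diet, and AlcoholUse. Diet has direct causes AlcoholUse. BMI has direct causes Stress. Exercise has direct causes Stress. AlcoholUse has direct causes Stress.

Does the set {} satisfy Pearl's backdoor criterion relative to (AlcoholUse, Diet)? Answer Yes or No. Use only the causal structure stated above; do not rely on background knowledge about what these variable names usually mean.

Backdoor paths from AlcoholUse to Diet (paths whose first edge points into AlcoholUse):
  P1: AlcoholUse <- Stress -> Smoking <- Diet
Condition 1 (no descendant of AlcoholUse in the set): holds — descendants of AlcoholUse are {Diet, Smoking}; none are in {}.
Condition 2 (every backdoor path blocked by {}):
  P1: blocked at collider Smoking (neither it nor any descendant is in the conditioning set).
{} satisfies the backdoor criterion.

Yes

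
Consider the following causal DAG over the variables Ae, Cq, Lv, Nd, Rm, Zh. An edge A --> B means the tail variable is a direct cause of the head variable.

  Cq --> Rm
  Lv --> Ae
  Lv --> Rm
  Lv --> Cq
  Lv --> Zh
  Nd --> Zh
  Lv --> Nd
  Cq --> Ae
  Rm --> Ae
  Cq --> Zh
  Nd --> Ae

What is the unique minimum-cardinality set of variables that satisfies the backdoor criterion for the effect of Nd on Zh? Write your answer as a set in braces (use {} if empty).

{Lv}

Variables eligible for adjustment (non-descendants of Nd, excluding Nd and Zh): {Cq, Lv, Rm}.
Backdoor paths from Nd to Zh:
  P1: Nd <- Lv -> Cq -> Zh
  P2: Nd <- Lv -> Rm <- Cq -> Zh
  P3: Nd <- Lv -> Rm -> Ae <- Cq -> Zh
  P4: Nd <- Lv -> Ae <- Cq -> Zh
  P5: Nd <- Lv -> Ae <- Rm <- Cq -> Zh
  P6: Nd <- Lv -> Zh
The empty set is not sufficient: P1 (Nd <- Lv -> Cq -> Zh) has no collider blocking it and no conditioned non-collider, so it is open.
Try {Lv}:
  P1: blocked at fork node Lv ∈ conditioning set.
  P2: blocked at fork node Lv ∈ conditioning set.
  P3: blocked at fork node Lv ∈ conditioning set.
  P4: blocked at fork node Lv ∈ conditioning set.
  P5: blocked at fork node Lv ∈ conditioning set.
  P6: blocked at fork node Lv ∈ conditioning set.
{Lv} contains no descendant of Nd and blocks every backdoor path.
No other singleton works — e.g. {Cq} leaves P6 open — so {Lv} is the unique smallest valid adjustment set.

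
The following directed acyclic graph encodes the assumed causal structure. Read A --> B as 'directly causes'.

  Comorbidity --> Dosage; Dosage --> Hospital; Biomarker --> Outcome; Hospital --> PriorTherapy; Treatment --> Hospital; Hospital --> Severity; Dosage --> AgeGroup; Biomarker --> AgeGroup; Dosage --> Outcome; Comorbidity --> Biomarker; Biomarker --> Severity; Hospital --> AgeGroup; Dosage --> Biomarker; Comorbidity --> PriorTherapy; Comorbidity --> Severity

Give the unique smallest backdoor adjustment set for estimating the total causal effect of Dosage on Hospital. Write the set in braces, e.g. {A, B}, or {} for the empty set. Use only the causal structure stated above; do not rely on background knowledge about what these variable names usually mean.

{}

Variables eligible for adjustment (non-descendants of Dosage, excluding Dosage and Hospital): {Comorbidity, Treatment}.
Backdoor paths from Dosage to Hospital:
  P1: Dosage <- Comorbidity -> Biomarker -> Severity <- Hospital
  P2: Dosage <- Comorbidity -> Biomarker -> AgeGroup <- Hospital
  P3: Dosage <- Comorbidity -> Severity <- Biomarker -> AgeGroup <- Hospital
  P4: Dosage <- Comorbidity -> Severity <- Hospital
  P5: Dosage <- Comorbidity -> PriorTherapy <- Hospital
Each backdoor path contains an unconditioned collider, so every path is already blocked with the empty conditioning set:
  P1: blocked at collider Severity (neither it nor any descendant is in the conditioning set).
  P2: blocked at collider AgeGroup (neither it nor any descendant is in the conditioning set).
  P3: blocked at collider Severity (neither it nor any descendant is in the conditioning set).
  P4: blocked at collider Severity (neither it nor any descendant is in the conditioning set).
  P5: blocked at collider PriorTherapy (neither it nor any descendant is in the conditioning set).
The empty set is therefore the unique smallest valid set.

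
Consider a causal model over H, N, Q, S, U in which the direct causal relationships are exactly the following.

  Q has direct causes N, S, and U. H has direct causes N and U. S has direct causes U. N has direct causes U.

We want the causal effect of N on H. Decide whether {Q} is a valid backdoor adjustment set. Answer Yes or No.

Backdoor paths from N to H (paths whose first edge points into N):
  P1: N <- U -> H
Condition 1 (no descendant of N in the set): FAILS — Q is a descendant of N.
Condition 2 (every backdoor path blocked by {Q}):
  P1: open — no interior node is in the conditioning set.
{Q} does not satisfy the backdoor criterion.

No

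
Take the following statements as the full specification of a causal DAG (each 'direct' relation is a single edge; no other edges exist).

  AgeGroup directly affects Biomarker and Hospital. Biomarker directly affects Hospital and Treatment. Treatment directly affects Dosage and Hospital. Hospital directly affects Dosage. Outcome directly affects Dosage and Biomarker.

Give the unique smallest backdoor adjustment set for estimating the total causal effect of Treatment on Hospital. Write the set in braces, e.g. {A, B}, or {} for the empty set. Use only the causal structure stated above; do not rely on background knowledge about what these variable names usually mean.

{Biomarker}

Variables eligible for adjustment (non-descendants of Treatment, excluding Treatment and Hospital): {AgeGroup, Biomarker, Outcome}.
Backdoor paths from Treatment to Hospital:
  P1: Treatment <- Biomarker <- AgeGroup -> Hospital
  P2: Treatment <- Biomarker <- Outcome -> Dosage <- Hospital
  P3: Treatment <- Biomarker -> Hospital
The empty set is not sufficient: P1 (Treatment <- Biomarker <- AgeGroup -> Hospital) has no collider blocking it and no conditioned non-collider, so it is open.
Try {Biomarker}:
  P1: blocked at chain node Biomarker ∈ conditioning set.
  P2: blocked at chain node Biomarker ∈ conditioning set.
  P3: blocked at fork node Biomarker ∈ conditioning set.
{Biomarker} contains no descendant of Treatment and blocks every backdoor path.
No other singleton works — e.g. {AgeGroup} leaves P3 open — so {Biomarker} is the unique smallest valid adjustment set.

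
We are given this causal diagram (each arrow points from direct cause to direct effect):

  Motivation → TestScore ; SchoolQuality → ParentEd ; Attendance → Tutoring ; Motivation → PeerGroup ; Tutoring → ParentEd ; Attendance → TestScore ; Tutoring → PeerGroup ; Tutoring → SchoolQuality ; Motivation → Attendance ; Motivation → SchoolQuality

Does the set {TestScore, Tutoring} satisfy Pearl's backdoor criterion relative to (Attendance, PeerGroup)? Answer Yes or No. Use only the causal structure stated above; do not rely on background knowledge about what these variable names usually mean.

No

Backdoor paths from Attendance to PeerGroup (paths whose first edge points into Attendance):
  P1: Attendance <- Motivation -> SchoolQuality <- Tutoring -> PeerGroup
  P2: Attendance <- Motivation -> SchoolQuality -> ParentEd <- Tutoring -> PeerGroup
  P3: Attendance <- Motivation -> PeerGroup
Condition 1 (no descendant of Attendance in the set): FAILS — TestScore and Tutoring are descendants of Attendance.
Condition 2 (every backdoor path blocked by {TestScore, Tutoring}):
  P1: blocked at collider SchoolQuality (neither it nor any descendant is in the conditioning set).
  P2: blocked at collider ParentEd (neither it nor any descendant is in the conditioning set).
  P3: open — no interior node is in the conditioning set.
{TestScore, Tutoring} does not satisfy the backdoor criterion.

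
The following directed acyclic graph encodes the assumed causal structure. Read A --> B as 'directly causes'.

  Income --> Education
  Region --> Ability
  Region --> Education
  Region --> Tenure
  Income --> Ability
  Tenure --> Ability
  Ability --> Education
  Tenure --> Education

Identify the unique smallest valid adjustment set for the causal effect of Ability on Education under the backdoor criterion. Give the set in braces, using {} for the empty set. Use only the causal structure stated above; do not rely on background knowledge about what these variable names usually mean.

{Income, Region, Tenure}

Variables eligible for adjustment (non-descendants of Ability, excluding Ability and Education): {Income, Region, Tenure}.
Backdoor paths from Ability to Education:
  P1: Ability <- Region -> Tenure -> Education
  P2: Ability <- Region -> Education
  P3: Ability <- Income -> Education
  P4: Ability <- Tenure <- Region -> Education
  P5: Ability <- Tenure -> Education
The empty set is not sufficient: P1 (Ability <- Region -> Tenure -> Education) has no collider blocking it and no conditioned non-collider, so it is open.
Try {Income, Region, Tenure}:
  P1: blocked at fork node Region ∈ conditioning set.
  P2: blocked at fork node Region ∈ conditioning set.
  P3: blocked at fork node Income ∈ conditioning set.
  P4: blocked at chain node Tenure ∈ conditioning set.
  P5: blocked at fork node Tenure ∈ conditioning set.
{Income, Region, Tenure} contains no descendant of Ability and blocks every backdoor path.
Every element of {Income, Region, Tenure} is needed (dropping Income leaves P3 open; dropping Region leaves P2 open; dropping Tenure leaves P5 open), so no proper subset is valid.
Among all size-3 subsets of the eligible variables, only {Income, Region, Tenure} blocks every backdoor path, so it is the unique smallest valid adjustment set.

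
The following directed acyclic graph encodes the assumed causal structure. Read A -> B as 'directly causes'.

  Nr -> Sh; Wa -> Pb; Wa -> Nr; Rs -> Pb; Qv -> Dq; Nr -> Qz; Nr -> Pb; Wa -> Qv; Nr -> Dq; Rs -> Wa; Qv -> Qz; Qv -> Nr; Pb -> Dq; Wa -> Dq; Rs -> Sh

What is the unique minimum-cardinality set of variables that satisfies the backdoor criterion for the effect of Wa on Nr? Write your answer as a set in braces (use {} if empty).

Variables eligible for adjustment (non-descendants of Wa, excluding Wa and Nr): {Rs}.
Backdoor paths from Wa to Nr:
  P1: Wa <- Rs -> Sh <- Nr
  P2: Wa <- Rs -> Pb <- Nr
  P3: Wa <- Rs -> Pb -> Dq <- Qv -> Nr
  P4: Wa <- Rs -> Pb -> Dq <- Qv -> Qz <- Nr
  P5: Wa <- Rs -> Pb -> Dq <- Nr
Each backdoor path contains an unconditioned collider, so every path is already blocked with the empty conditioning set:
  P1: blocked at collider Sh (neither it nor any descendant is in the conditioning set).
  P2: blocked at collider Pb (neither it nor any descendant is in the conditioning set).
  P3: blocked at collider Dq (neither it nor any descendant is in the conditioning set).
  P4: blocked at collider Dq (neither it nor any descendant is in the conditioning set).
  P5: blocked at collider Dq (neither it nor any descendant is in the conditioning set).
The empty set is therefore the unique smallest valid set.

{}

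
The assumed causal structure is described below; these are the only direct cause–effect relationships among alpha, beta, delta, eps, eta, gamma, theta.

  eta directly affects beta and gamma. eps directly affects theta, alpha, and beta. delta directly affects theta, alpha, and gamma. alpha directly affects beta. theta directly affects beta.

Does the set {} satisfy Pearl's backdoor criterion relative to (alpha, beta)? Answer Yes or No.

Backdoor paths from alpha to beta (paths whose first edge points into alpha):
  P1: alpha <- delta -> theta <- eps -> beta
  P2: alpha <- delta -> theta -> beta
  P3: alpha <- delta -> gamma <- eta -> beta
  P4: alpha <- eps -> theta <- delta -> gamma <- eta -> beta
  P5: alpha <- eps -> theta -> beta
  P6: alpha <- eps -> beta
Condition 1 (no descendant of alpha in the set): holds — descendants of alpha are {beta}; none are in {}.
Condition 2 (every backdoor path blocked by {}):
  P1: blocked at collider theta (neither it nor any descendant is in the conditioning set).
  P2: open — no interior node is in the conditioning set.
  P3: blocked at collider gamma (neither it nor any descendant is in the conditioning set).
  P4: blocked at collider theta (neither it nor any descendant is in the conditioning set).
  P5: open — no interior node is in the conditioning set.
  P6: open — no interior node is in the conditioning set.
{} does not satisfy the backdoor criterion.

No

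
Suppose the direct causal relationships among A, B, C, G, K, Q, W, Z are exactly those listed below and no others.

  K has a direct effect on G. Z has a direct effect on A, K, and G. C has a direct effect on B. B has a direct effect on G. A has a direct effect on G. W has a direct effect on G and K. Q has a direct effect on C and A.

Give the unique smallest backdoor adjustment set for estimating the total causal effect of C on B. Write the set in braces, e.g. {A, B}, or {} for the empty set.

{}

Variables eligible for adjustment (non-descendants of C, excluding C and B): {A, K, Q, W, Z}.
Backdoor paths from C to B:
  P1: C <- Q -> A <- Z -> K <- W -> G <- B
  P2: C <- Q -> A <- Z -> K -> G <- B
  P3: C <- Q -> A <- Z -> G <- B
  P4: C <- Q -> A -> G <- B
Each backdoor path contains an unconditioned collider, so every path is already blocked with the empty conditioning set:
  P1: blocked at collider A (neither it nor any descendant is in the conditioning set).
  P2: blocked at collider A (neither it nor any descendant is in the conditioning set).
  P3: blocked at collider A (neither it nor any descendant is in the conditioning set).
  P4: blocked at collider G (neither it nor any descendant is in the conditioning set).
The empty set is therefore the unique smallest valid set.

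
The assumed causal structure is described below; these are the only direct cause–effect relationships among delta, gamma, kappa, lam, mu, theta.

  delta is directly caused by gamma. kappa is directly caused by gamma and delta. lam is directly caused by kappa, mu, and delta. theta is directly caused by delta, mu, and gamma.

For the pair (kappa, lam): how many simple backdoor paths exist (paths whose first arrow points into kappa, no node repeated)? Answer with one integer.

7

A backdoor path from kappa to lam is any simple undirected path whose first edge points into kappa (i.e. leaves kappa via a parent).
Parents of kappa: {delta, gamma}.
Enumerating:
  P1: kappa <- gamma -> delta -> lam
  P2: kappa <- gamma -> delta -> theta <- mu -> lam
  P3: kappa <- gamma -> theta <- delta -> lam
  P4: kappa <- gamma -> theta <- mu -> lam
  P5: kappa <- delta <- gamma -> theta <- mu -> lam
  P6: kappa <- delta -> lam
  P7: kappa <- delta -> theta <- mu -> lam
That exhausts the simple backdoor paths. Count: 7.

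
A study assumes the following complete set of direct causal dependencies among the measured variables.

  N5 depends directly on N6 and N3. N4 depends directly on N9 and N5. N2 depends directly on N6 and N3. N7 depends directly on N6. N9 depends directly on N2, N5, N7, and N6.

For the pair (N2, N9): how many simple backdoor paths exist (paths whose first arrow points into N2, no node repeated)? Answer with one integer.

8

A backdoor path from N2 to N9 is any simple undirected path whose first edge points into N2 (i.e. leaves N2 via a parent).
Parents of N2: {N3, N6}.
Enumerating:
  P1: N2 <- N3 -> N5 <- N6 -> N7 -> N9
  P2: N2 <- N3 -> N5 <- N6 -> N9
  P3: N2 <- N3 -> N5 -> N9
  P4: N2 <- N3 -> N5 -> N4 <- N9
  P5: N2 <- N6 -> N5 -> N9
  P6: N2 <- N6 -> N5 -> N4 <- N9
  P7: N2 <- N6 -> N7 -> N9
  P8: N2 <- N6 -> N9
That exhausts the simple backdoor paths. Count: 8.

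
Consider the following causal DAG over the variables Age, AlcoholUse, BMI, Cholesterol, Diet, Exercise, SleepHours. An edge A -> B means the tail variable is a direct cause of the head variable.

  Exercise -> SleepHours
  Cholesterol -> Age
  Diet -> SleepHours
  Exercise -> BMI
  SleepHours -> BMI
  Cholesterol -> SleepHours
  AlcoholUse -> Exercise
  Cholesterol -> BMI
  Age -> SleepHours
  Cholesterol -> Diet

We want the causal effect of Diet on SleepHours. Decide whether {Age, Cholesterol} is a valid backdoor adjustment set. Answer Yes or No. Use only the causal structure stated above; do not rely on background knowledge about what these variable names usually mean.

Yes

Backdoor paths from Diet to SleepHours (paths whose first edge points into Diet):
  P1: Diet <- Cholesterol -> Age -> SleepHours
  P2: Diet <- Cholesterol -> SleepHours
  P3: Diet <- Cholesterol -> BMI <- Exercise -> SleepHours
  P4: Diet <- Cholesterol -> BMI <- SleepHours
Condition 1 (no descendant of Diet in the set): holds — descendants of Diet are {BMI, SleepHours}; none are in {Age, Cholesterol}.
Condition 2 (every backdoor path blocked by {Age, Cholesterol}):
  P1: blocked at fork node Cholesterol ∈ conditioning set.
  P2: blocked at fork node Cholesterol ∈ conditioning set.
  P3: blocked at fork node Cholesterol ∈ conditioning set.
  P4: blocked at fork node Cholesterol ∈ conditioning set.
{Age, Cholesterol} satisfies the backdoor criterion.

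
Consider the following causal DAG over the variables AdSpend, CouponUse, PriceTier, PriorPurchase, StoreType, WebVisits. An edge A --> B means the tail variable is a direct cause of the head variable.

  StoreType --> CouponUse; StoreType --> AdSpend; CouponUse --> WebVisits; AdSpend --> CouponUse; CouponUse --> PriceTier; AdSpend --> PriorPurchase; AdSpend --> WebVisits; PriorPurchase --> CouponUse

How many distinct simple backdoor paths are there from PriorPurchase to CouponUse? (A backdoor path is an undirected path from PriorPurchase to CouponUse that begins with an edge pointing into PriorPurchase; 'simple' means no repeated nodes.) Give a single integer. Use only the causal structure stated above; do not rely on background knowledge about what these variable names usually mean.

A backdoor path from PriorPurchase to CouponUse is any simple undirected path whose first edge points into PriorPurchase (i.e. leaves PriorPurchase via a parent).
Parents of PriorPurchase: {AdSpend}.
Enumerating:
  P1: PriorPurchase <- AdSpend <- StoreType -> CouponUse
  P2: PriorPurchase <- AdSpend -> CouponUse
  P3: PriorPurchase <- AdSpend -> WebVisits <- CouponUse
That exhausts the simple backdoor paths. Count: 3.

3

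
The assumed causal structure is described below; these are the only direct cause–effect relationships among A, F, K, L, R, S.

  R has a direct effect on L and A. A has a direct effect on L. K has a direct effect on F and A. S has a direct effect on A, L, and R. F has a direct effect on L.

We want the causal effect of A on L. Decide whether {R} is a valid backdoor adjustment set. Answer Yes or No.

No

Backdoor paths from A to L (paths whose first edge points into A):
  P1: A <- S -> R -> L
  P2: A <- S -> L
  P3: A <- K -> F -> L
  P4: A <- R <- S -> L
  P5: A <- R -> L
Condition 1 (no descendant of A in the set): holds — descendants of A are {L}; none are in {R}.
Condition 2 (every backdoor path blocked by {R}):
  P1: blocked at chain node R ∈ conditioning set.
  P2: open — no interior node is in the conditioning set.
  P3: open — no interior node is in the conditioning set.
  P4: blocked at chain node R ∈ conditioning set.
  P5: blocked at fork node R ∈ conditioning set.
{R} does not satisfy the backdoor criterion.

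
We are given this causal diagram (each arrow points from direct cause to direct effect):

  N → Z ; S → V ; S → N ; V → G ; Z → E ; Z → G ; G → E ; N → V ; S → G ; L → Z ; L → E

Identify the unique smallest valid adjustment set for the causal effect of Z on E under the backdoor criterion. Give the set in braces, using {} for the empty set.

{L, N}

Variables eligible for adjustment (non-descendants of Z, excluding Z and E): {L, N, S, V}.
Backdoor paths from Z to E:
  P1: Z <- L -> E
  P2: Z <- N <- S -> V -> G -> E
  P3: Z <- N <- S -> G -> E
  P4: Z <- N -> V <- S -> G -> E
  P5: Z <- N -> V -> G -> E
The empty set is not sufficient: P1 (Z <- L -> E) has no collider blocking it and no conditioned non-collider, so it is open.
Try {L, N}:
  P1: blocked at fork node L ∈ conditioning set.
  P2: blocked at chain node N ∈ conditioning set.
  P3: blocked at chain node N ∈ conditioning set.
  P4: blocked at fork node N ∈ conditioning set.
  P5: blocked at fork node N ∈ conditioning set.
{L, N} contains no descendant of Z and blocks every backdoor path.
Every element of {L, N} is needed (dropping L leaves P1 open; dropping N leaves P2 open), so no proper subset is valid.
Among all size-2 subsets of the eligible variables, only {L, N} blocks every backdoor path, so it is the unique smallest valid adjustment set.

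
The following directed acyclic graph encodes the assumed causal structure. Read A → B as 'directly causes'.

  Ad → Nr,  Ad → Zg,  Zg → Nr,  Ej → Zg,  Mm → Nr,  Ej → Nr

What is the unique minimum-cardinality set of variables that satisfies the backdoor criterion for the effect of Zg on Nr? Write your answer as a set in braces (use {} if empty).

{Ad, Ej}

Variables eligible for adjustment (non-descendants of Zg, excluding Zg and Nr): {Ad, Ej, Mm}.
Backdoor paths from Zg to Nr:
  P1: Zg <- Ad -> Nr
  P2: Zg <- Ej -> Nr
The empty set is not sufficient: P1 (Zg <- Ad -> Nr) has no collider blocking it and no conditioned non-collider, so it is open.
Try {Ad, Ej}:
  P1: blocked at fork node Ad ∈ conditioning set.
  P2: blocked at fork node Ej ∈ conditioning set.
{Ad, Ej} contains no descendant of Zg and blocks every backdoor path.
Every element of {Ad, Ej} is needed (dropping Ad leaves P1 open; dropping Ej leaves P2 open), so no proper subset is valid.
Among all size-2 subsets of the eligible variables, only {Ad, Ej} blocks every backdoor path, so it is the unique smallest valid adjustment set.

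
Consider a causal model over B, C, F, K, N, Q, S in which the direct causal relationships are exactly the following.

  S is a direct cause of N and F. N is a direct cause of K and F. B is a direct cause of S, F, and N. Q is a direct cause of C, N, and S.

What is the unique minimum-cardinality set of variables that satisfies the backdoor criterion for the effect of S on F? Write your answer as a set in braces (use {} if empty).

Variables eligible for adjustment (non-descendants of S, excluding S and F): {B, C, Q}.
Backdoor paths from S to F:
  P1: S <- B -> N -> F
  P2: S <- B -> F
  P3: S <- Q -> N <- B -> F
  P4: S <- Q -> N -> F
The empty set is not sufficient: P1 (S <- B -> N -> F) has no collider blocking it and no conditioned non-collider, so it is open.
Try {B, Q}:
  P1: blocked at fork node B ∈ conditioning set.
  P2: blocked at fork node B ∈ conditioning set.
  P3: blocked at fork node Q ∈ conditioning set.
  P4: blocked at fork node Q ∈ conditioning set.
{B, Q} contains no descendant of S and blocks every backdoor path.
Every element of {B, Q} is needed (dropping B leaves P1 open; dropping Q leaves P4 open), so no proper subset is valid.
Among all size-2 subsets of the eligible variables, only {B, Q} blocks every backdoor path, so it is the unique smallest valid adjustment set.

{B, Q}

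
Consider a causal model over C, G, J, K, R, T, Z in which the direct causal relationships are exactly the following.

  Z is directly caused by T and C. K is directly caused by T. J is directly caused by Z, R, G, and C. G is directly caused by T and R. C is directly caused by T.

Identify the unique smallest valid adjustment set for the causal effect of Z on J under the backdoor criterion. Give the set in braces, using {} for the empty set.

Variables eligible for adjustment (non-descendants of Z, excluding Z and J): {C, G, K, R, T}.
Backdoor paths from Z to J:
  P1: Z <- T -> C -> J
  P2: Z <- T -> G <- R -> J
  P3: Z <- T -> G -> J
  P4: Z <- C <- T -> G <- R -> J
  P5: Z <- C <- T -> G -> J
  P6: Z <- C -> J
The empty set is not sufficient: P1 (Z <- T -> C -> J) has no collider blocking it and no conditioned non-collider, so it is open.
Try {C, T}:
  P1: blocked at fork node T ∈ conditioning set.
  P2: blocked at fork node T ∈ conditioning set.
  P3: blocked at fork node T ∈ conditioning set.
  P4: blocked at chain node C ∈ conditioning set.
  P5: blocked at chain node C ∈ conditioning set.
  P6: blocked at fork node C ∈ conditioning set.
{C, T} contains no descendant of Z and blocks every backdoor path.
Every element of {C, T} is needed (dropping C leaves P6 open; dropping T leaves P3 open), so no proper subset is valid.
Among all size-2 subsets of the eligible variables, only {C, T} blocks every backdoor path, so it is the unique smallest valid adjustment set.

{C, T}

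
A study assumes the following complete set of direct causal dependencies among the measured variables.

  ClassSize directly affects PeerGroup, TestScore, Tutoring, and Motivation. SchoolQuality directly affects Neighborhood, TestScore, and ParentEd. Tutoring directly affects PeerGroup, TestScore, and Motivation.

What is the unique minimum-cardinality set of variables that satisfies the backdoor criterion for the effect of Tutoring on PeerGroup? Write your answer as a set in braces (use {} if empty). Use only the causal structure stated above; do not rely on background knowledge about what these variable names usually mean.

Variables eligible for adjustment (non-descendants of Tutoring, excluding Tutoring and PeerGroup): {ClassSize, Neighborhood, ParentEd, SchoolQuality}.
Backdoor paths from Tutoring to PeerGroup:
  P1: Tutoring <- ClassSize -> PeerGroup
The empty set is not sufficient: P1 (Tutoring <- ClassSize -> PeerGroup) has no collider blocking it and no conditioned non-collider, so it is open.
Try {ClassSize}:
  P1: blocked at fork node ClassSize ∈ conditioning set.
{ClassSize} contains no descendant of Tutoring and blocks every backdoor path.
No other singleton works — e.g. {SchoolQuality} leaves P1 open — so {ClassSize} is the unique smallest valid adjustment set.

{ClassSize}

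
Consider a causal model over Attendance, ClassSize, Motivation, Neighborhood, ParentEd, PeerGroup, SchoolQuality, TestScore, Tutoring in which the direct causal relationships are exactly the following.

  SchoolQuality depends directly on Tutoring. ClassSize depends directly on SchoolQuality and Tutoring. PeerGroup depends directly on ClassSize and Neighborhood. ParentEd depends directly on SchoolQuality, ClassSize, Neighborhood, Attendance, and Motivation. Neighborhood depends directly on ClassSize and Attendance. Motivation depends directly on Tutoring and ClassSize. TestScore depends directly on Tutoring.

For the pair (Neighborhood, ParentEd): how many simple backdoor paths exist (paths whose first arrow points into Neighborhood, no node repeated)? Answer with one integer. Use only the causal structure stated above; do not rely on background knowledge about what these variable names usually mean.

8

A backdoor path from Neighborhood to ParentEd is any simple undirected path whose first edge points into Neighborhood (i.e. leaves Neighborhood via a parent).
Parents of Neighborhood: {Attendance, ClassSize}.
Enumerating:
  P1: Neighborhood <- Attendance -> ParentEd
  P2: Neighborhood <- ClassSize <- Tutoring -> SchoolQuality -> ParentEd
  P3: Neighborhood <- ClassSize <- Tutoring -> Motivation -> ParentEd
  P4: Neighborhood <- ClassSize <- SchoolQuality <- Tutoring -> Motivation -> ParentEd
  P5: Neighborhood <- ClassSize <- SchoolQuality -> ParentEd
  P6: Neighborhood <- ClassSize -> Motivation <- Tutoring -> SchoolQuality -> ParentEd
  P7: Neighborhood <- ClassSize -> Motivation -> ParentEd
  P8: Neighborhood <- ClassSize -> ParentEd
That exhausts the simple backdoor paths. Count: 8.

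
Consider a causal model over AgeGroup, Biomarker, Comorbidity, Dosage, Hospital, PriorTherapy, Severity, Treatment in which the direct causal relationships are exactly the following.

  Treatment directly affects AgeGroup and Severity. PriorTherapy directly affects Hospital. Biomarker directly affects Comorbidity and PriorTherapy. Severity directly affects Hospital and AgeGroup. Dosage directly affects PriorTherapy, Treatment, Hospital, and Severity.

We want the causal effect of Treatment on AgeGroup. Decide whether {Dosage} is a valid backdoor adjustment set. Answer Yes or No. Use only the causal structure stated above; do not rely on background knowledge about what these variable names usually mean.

Yes

Backdoor paths from Treatment to AgeGroup (paths whose first edge points into Treatment):
  P1: Treatment <- Dosage -> Severity -> AgeGroup
  P2: Treatment <- Dosage -> PriorTherapy -> Hospital <- Severity -> AgeGroup
  P3: Treatment <- Dosage -> Hospital <- Severity -> AgeGroup
Condition 1 (no descendant of Treatment in the set): holds — descendants of Treatment are {AgeGroup, Hospital, Severity}; none are in {Dosage}.
Condition 2 (every backdoor path blocked by {Dosage}):
  P1: blocked at fork node Dosage ∈ conditioning set.
  P2: blocked at fork node Dosage ∈ conditioning set.
  P3: blocked at fork node Dosage ∈ conditioning set.
{Dosage} satisfies the backdoor criterion.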